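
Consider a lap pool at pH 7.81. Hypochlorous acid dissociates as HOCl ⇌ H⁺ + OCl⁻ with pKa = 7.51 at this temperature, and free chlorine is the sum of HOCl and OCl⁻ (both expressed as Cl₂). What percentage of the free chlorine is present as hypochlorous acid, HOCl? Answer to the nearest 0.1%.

[OCl⁻]/[HOCl] = 10^(pH − pKa) = 10^(7.81 − 7.51) = 10^0.30 = 1.995.
Fraction as HOCl = 1 / (1 + 1.995) = 0.3339.

33.4%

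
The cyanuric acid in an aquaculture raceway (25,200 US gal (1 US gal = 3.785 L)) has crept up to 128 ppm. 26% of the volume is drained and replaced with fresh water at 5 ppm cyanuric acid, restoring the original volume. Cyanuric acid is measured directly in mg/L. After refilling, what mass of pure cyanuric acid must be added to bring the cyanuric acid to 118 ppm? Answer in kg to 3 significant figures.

Volume: 25,200 US gal × 3.785 L/gal = 95,382 L.
After draining 26% and refilling: 128 × 0.74 + 5 × 0.26 = 96.02 ppm.
Deficit to target: 118 − 96.02 = 21.98 mg/L.
Mass: 21.98 mg/L × 95,382 L = 2096 g cyanuric acid.

2.10 kg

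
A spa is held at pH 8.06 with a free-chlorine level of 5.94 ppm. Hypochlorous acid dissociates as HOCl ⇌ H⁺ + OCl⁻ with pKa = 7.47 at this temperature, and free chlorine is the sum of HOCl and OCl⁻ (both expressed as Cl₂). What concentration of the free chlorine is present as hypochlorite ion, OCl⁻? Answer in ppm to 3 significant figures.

[OCl⁻]/[HOCl] = 10^(pH − pKa) = 10^(8.06 − 7.47) = 10^0.59 = 3.89.
Fraction as HOCl = 1 / (1 + 3.89) = 0.2045.
OCl⁻ = (1 − 0.2045) × 5.94 ppm = 4.725 ppm.

4.73 ppm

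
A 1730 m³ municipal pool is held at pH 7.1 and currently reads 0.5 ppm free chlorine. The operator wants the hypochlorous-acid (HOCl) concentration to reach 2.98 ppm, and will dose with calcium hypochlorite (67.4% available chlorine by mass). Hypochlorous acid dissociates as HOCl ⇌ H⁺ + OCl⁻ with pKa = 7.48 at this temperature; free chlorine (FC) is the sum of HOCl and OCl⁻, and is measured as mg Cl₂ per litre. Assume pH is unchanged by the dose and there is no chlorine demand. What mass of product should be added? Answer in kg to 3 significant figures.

Volume: 1730 m³ = 1,730,000 L.
[OCl⁻]/[HOCl] = 10^(pH − pKa) = 10^(7.1 − 7.48) = 0.4169; fraction as HOCl = 1/(1 + 0.4169) = 0.7058.
Free chlorine required for 2.98 ppm HOCl: 2.98 / 0.7058 = 4.222 ppm.
FC to add: 4.222 − 0.5 = 3.722 mg/L as Cl₂.
Cl₂ equivalent: 3.722 mg/L × 1,730,000 L = 6440 g.
Product at 67.4% available Cl: 6440 / 0.674 = 9554 g.

9.55 kg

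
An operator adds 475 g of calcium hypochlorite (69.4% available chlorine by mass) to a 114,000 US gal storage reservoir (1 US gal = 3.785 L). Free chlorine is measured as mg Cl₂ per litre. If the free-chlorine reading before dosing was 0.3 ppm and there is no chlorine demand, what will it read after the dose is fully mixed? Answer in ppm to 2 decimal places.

1.06 ppm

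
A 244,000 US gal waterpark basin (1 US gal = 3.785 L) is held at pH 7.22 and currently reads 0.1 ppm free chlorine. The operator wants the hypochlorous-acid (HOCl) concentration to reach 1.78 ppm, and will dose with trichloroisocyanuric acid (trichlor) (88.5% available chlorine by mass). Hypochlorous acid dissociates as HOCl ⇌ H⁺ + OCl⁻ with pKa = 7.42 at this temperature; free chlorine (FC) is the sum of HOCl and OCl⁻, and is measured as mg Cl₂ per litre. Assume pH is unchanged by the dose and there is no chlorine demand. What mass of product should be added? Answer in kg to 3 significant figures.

2.93 kg

Volume: 244,000 US gal × 3.785 L/gal = 923,540 L.
[OCl⁻]/[HOCl] = 10^(pH − pKa) = 10^(7.22 − 7.42) = 0.631; fraction as HOCl = 1/(1 + 0.631) = 0.6131.
Free chlorine required for 1.78 ppm HOCl: 1.78 / 0.6131 = 2.903 ppm.
FC to add: 2.903 − 0.1 = 2.803 mg/L as Cl₂.
Cl₂ equivalent: 2.803 mg/L × 923,540 L = 2589 g.
Product at 88.5% available Cl: 2589 / 0.885 = 2925 g.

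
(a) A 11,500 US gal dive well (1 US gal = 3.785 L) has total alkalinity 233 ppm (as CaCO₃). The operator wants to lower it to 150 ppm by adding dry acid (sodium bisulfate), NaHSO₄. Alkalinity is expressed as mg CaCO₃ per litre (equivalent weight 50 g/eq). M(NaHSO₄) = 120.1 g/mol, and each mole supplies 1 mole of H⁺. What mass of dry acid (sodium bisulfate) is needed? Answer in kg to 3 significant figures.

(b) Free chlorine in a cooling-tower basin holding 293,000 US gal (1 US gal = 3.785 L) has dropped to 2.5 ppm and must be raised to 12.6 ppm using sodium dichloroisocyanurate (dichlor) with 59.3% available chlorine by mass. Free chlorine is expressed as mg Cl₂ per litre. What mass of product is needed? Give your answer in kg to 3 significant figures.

(a) 8.68 kg; (b) 18.9 kg

(a) Volume: 11,500 US gal × 3.785 L/gal = 43,528 L.
(a) Alkalinity to neutralize: (233 − 150) = 83 mg/L as CaCO₃ × 43,528 L = 3613 g as CaCO₃.
(a) Equivalents of H⁺ required: 3613 ÷ 50 g/eq = 72.26 eq = 72.26 mol NaHSO₄.
(a) Mass of NaHSO₄: 72.26 × 120.1 = 8678 g.

(b) Volume: 293,000 US gal × 3.785 L/gal = 1,109,005 L.
(b) Chlorine deficit: 12.6 − 2.5 = 10.1 ppm = 10.1 mg/L as Cl₂.
(b) Cl₂ equivalent needed: 10.1 mg/L × 1,109,005 L = 11,200,000 mg = 11,200 g.
(b) Product at 59.3% available chlorine: 11,200 / 0.593 = 18,890 g.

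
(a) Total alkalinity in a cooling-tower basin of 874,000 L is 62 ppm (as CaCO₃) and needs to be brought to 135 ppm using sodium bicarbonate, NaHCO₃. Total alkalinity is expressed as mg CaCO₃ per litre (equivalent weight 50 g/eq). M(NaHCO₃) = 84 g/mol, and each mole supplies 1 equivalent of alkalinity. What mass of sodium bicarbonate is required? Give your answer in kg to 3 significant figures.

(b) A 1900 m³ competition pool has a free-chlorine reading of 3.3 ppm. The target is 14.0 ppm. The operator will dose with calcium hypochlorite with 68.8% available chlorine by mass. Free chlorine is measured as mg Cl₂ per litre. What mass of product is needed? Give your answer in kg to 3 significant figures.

(a) 107 kg; (b) 29.5 kg

(a) Alkalinity to add: (135 − 62) = 73 mg/L as CaCO₃ × 874,000 L = 63,800 g as CaCO₃.
(a) Equivalents: 63,800 g ÷ 50 g/eq = 1276 eq.
(a) NaHCO₃ supplies 1 eq per mole → 1276 mol.
(a) Mass: 1276 mol × 84 g/mol = 107,200 g.

(b) Volume: 1900 m³ = 1,900,000 L.
(b) Chlorine deficit: 14.0 − 3.3 = 10.7 ppm = 10.7 mg/L as Cl₂.
(b) Cl₂ equivalent needed: 10.7 mg/L × 1,900,000 L = 20,330,000 mg = 20,330 g.
(b) Product at 68.8% available chlorine: 20,330 / 0.688 = 29,550 g.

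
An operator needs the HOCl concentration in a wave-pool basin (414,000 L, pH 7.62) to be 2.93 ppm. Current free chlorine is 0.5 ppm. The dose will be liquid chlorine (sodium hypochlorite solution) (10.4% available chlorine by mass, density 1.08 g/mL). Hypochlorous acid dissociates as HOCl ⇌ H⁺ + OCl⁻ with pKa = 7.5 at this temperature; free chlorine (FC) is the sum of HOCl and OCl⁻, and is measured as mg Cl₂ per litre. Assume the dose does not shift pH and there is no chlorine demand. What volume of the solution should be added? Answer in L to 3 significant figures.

[OCl⁻]/[HOCl] = 10^(pH − pKa) = 10^(7.62 − 7.5) = 1.318; fraction as HOCl = 1/(1 + 1.318) = 0.4314.
Free chlorine required for 2.93 ppm HOCl: 2.93 / 0.4314 = 6.792 ppm.
FC to add: 6.792 − 0.5 = 6.292 mg/L as Cl₂.
Cl₂ equivalent: 6.292 mg/L × 414,000 L = 2605 g.
Product at 10.4% available Cl: 2605 / 0.104 = 25,050 g.
Volume: 25,050 g ÷ 1.08 g/mL = 23,190 mL.

23.2 L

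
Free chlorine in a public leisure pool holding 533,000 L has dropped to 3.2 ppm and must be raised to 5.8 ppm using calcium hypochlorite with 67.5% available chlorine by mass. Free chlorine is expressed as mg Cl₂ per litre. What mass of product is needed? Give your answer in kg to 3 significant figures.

2.05 kg

Chlorine deficit: 5.8 − 3.2 = 2.6 ppm = 2.6 mg/L as Cl₂.
Cl₂ equivalent needed: 2.6 mg/L × 533,000 L = 1,386,000 mg = 1386 g.
Product at 67.5% available chlorine: 1386 / 0.675 = 2053 g.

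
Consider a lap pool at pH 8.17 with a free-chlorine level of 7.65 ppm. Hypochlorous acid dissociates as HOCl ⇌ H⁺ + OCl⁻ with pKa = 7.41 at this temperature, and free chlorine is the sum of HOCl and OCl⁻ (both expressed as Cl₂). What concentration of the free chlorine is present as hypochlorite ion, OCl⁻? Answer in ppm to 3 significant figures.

6.52 ppm

[OCl⁻]/[HOCl] = 10^(pH − pKa) = 10^(8.17 − 7.41) = 10^0.76 = 5.754.
Fraction as HOCl = 1 / (1 + 5.754) = 0.1481.
OCl⁻ = (1 − 0.1481) × 7.65 ppm = 6.517 ppm.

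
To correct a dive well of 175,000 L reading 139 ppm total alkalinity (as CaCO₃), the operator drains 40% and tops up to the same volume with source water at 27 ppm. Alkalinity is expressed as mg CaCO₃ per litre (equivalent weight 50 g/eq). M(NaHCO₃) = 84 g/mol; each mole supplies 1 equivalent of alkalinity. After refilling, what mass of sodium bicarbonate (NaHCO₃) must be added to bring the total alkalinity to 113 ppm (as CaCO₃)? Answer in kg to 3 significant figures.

5.53 kg

After draining 40% and refilling: 139 × 0.60 + 27 × 0.40 = 94.2 ppm.
Deficit to target: 113 − 94.2 = 18.8 mg/L.
As CaCO₃: 18.8 mg/L × 175,000 L = 3290 g; ÷ 50 g/eq ÷ 1 = 65.8 mol NaHCO₃.
Mass: 65.8 × 84 = 5527 g.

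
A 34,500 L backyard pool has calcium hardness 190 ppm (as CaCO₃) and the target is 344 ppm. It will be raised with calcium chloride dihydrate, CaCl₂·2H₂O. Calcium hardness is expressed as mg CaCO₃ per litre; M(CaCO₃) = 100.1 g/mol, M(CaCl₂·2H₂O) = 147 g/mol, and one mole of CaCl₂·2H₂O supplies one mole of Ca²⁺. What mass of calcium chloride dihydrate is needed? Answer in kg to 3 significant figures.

7.80 kg

Hardness to add: (344 − 190) = 154 mg/L as CaCO₃ × 34,500 L = 5313 g as CaCO₃.
Moles of Ca²⁺ (1 mol Ca²⁺ ≡ 1 mol CaCO₃): 5313 / 100.1 g/mol = 53.08 mol.
Mass of CaCl₂·2H₂O: 53.08 × 147 = 7802 g.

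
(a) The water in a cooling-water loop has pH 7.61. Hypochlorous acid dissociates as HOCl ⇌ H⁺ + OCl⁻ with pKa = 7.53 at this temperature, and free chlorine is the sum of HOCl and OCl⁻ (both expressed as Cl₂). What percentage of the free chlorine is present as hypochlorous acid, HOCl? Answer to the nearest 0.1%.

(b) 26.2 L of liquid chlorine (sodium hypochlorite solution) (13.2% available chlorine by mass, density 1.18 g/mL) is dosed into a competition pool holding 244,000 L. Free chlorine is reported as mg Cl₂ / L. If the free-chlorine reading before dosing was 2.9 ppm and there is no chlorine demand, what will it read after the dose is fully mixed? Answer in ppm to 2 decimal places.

(a) 45.4%; (b) 19.63 ppm

(a) [OCl⁻]/[HOCl] = 10^(pH − pKa) = 10^(7.61 − 7.53) = 10^0.08 = 1.202.
(a) Fraction as HOCl = 1 / (1 + 1.202) = 0.4541.

(b) Mass of solution: 26.2 L × 1000 mL/L × 1.18 g/mL = 30,920 g.
(b) Available chlorine delivered: 30,920 g × 0.132 = 4081 g as Cl₂.
(b) Concentration rise: 4081 g / 244,000 L = 16.73 mg/L = 16.73 ppm.
(b) Final FC: 2.9 + 16.73 = 19.63 ppm.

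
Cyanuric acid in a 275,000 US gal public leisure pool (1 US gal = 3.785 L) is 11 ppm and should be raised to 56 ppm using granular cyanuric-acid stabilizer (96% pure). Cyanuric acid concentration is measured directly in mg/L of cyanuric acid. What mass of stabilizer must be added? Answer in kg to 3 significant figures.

Volume: 275,000 US gal × 3.785 L/gal = 1,040,875 L.
CYA to add: (56 − 11) = 45 mg/L × 1,040,875 L = 46,840 g cyanuric acid.
At 96% purity: 46,840 / 0.96 = 48,790 g product.

48.8 kg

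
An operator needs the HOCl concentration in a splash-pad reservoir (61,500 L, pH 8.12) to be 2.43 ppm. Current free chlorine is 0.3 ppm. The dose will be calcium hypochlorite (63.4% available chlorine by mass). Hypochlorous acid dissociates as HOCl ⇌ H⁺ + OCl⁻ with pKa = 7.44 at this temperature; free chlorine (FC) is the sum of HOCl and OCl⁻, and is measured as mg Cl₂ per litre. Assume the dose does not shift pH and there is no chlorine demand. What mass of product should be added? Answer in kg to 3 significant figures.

[OCl⁻]/[HOCl] = 10^(pH − pKa) = 10^(8.12 − 7.44) = 4.786; fraction as HOCl = 1/(1 + 4.786) = 0.1728.
Free chlorine required for 2.43 ppm HOCl: 2.43 / 0.1728 = 14.06 ppm.
FC to add: 14.06 − 0.3 = 13.76 mg/L as Cl₂.
Cl₂ equivalent: 13.76 mg/L × 61,500 L = 846.3 g.
Product at 63.4% available Cl: 846.3 / 0.634 = 1335 g.

1.33 kg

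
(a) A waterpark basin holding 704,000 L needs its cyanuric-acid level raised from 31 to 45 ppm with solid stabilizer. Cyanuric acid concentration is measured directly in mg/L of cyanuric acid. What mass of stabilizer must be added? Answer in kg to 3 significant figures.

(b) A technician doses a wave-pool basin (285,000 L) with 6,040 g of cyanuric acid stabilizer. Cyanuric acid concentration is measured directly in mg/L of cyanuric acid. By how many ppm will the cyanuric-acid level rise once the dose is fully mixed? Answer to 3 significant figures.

(a) 9.86 kg; (b) 21.2 ppm

(a) CYA to add: (45 − 31) = 14 mg/L × 704,000 L = 9856 g cyanuric acid.

(b) Rise: 6,040 g / 285,000 L × 1000 = 21.19 mg/L.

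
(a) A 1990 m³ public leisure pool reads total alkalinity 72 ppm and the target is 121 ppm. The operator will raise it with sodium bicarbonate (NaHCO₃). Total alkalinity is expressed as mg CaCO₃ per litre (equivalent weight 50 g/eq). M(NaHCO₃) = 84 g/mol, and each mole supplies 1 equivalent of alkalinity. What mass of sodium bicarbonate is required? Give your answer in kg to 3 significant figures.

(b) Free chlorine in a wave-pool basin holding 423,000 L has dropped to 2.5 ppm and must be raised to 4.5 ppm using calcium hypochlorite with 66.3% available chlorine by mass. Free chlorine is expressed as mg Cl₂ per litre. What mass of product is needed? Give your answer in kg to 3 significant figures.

(a) Volume: 1990 m³ = 1,990,000 L.
(a) Alkalinity to add: (121 − 72) = 49 mg/L as CaCO₃ × 1,990,000 L = 97,510 g as CaCO₃.
(a) Equivalents: 97,510 g ÷ 50 g/eq = 1950 eq.
(a) NaHCO₃ supplies 1 eq per mole → 1950 mol.
(a) Mass: 1950 mol × 84 g/mol = 163,800 g.

(b) Chlorine deficit: 4.5 − 2.5 = 2 ppm = 2 mg/L as Cl₂.
(b) Cl₂ equivalent needed: 2 mg/L × 423,000 L = 846,000 mg = 846 g.
(b) Product at 66.3% available chlorine: 846 / 0.663 = 1276 g.

(a) 164 kg; (b) 1.28 kg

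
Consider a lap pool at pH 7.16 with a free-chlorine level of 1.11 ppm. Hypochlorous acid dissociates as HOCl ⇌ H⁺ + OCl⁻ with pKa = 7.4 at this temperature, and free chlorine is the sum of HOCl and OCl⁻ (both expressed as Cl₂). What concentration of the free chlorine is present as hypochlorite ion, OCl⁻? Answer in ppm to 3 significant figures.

[OCl⁻]/[HOCl] = 10^(pH − pKa) = 10^(7.16 − 7.4) = 10^-0.24 = 0.5754.
Fraction as HOCl = 1 / (1 + 0.5754) = 0.6347.
OCl⁻ = (1 − 0.6347) × 1.11 ppm = 0.4054 ppm.

0.405 ppm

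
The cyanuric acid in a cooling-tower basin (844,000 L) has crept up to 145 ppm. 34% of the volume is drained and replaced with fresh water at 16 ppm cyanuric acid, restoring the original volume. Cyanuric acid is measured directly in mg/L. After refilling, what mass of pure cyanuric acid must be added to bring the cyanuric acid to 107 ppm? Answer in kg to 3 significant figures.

After draining 34% and refilling: 145 × 0.66 + 16 × 0.34 = 101.14 ppm.
Deficit to target: 107 − 101.14 = 5.86 mg/L.
Mass: 5.86 mg/L × 844,000 L = 4946 g cyanuric acid.

4.95 kg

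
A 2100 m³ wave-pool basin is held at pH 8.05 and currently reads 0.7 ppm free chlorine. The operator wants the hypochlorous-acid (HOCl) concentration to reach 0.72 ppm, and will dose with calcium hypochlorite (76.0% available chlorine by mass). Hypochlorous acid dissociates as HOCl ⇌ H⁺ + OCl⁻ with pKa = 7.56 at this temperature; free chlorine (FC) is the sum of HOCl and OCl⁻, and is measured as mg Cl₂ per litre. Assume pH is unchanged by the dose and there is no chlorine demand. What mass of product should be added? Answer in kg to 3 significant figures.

Volume: 2100 m³ = 2,100,000 L.
[OCl⁻]/[HOCl] = 10^(pH − pKa) = 10^(8.05 − 7.56) = 3.09; fraction as HOCl = 1/(1 + 3.09) = 0.2445.
Free chlorine required for 0.72 ppm HOCl: 0.72 / 0.2445 = 2.945 ppm.
FC to add: 2.945 − 0.7 = 2.245 mg/L as Cl₂.
Cl₂ equivalent: 2.245 mg/L × 2,100,000 L = 4715 g.
Product at 76.0% available Cl: 4715 / 0.76 = 6203 g.

6.20 kg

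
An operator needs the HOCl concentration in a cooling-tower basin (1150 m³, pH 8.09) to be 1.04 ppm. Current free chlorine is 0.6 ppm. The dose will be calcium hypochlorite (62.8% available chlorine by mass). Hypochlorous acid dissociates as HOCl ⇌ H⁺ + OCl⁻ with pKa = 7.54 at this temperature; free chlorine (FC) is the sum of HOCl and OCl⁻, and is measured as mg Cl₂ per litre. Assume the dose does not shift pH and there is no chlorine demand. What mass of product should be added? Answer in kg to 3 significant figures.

Volume: 1150 m³ = 1,150,000 L.
[OCl⁻]/[HOCl] = 10^(pH − pKa) = 10^(8.09 − 7.54) = 3.548; fraction as HOCl = 1/(1 + 3.548) = 0.2199.
Free chlorine required for 1.04 ppm HOCl: 1.04 / 0.2199 = 4.73 ppm.
FC to add: 4.73 − 0.6 = 4.13 mg/L as Cl₂.
Cl₂ equivalent: 4.13 mg/L × 1,150,000 L = 4750 g.
Product at 62.8% available Cl: 4750 / 0.628 = 7563 g.

7.56 kg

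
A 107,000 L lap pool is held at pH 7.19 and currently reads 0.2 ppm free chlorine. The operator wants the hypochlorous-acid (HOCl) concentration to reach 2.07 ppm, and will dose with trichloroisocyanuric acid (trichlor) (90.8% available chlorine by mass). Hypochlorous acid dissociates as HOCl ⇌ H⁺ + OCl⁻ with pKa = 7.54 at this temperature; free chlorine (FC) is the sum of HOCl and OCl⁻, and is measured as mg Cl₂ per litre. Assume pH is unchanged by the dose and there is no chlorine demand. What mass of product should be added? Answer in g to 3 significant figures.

[OCl⁻]/[HOCl] = 10^(pH − pKa) = 10^(7.19 − 7.54) = 0.4467; fraction as HOCl = 1/(1 + 0.4467) = 0.6912.
Free chlorine required for 2.07 ppm HOCl: 2.07 / 0.6912 = 2.995 ppm.
FC to add: 2.995 − 0.2 = 2.795 mg/L as Cl₂.
Cl₂ equivalent: 2.795 mg/L × 107,000 L = 299 g.
Product at 90.8% available Cl: 299 / 0.908 = 329.3 g.

329 g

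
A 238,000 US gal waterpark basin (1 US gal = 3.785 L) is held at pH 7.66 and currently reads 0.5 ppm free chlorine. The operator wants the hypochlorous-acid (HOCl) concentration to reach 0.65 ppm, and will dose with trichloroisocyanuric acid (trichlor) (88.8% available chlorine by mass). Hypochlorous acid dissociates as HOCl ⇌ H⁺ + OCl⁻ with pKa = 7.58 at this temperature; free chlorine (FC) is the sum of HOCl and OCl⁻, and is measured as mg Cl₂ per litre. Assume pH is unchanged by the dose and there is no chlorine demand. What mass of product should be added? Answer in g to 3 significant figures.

Volume: 238,000 US gal × 3.785 L/gal = 900,830 L.
[OCl⁻]/[HOCl] = 10^(pH − pKa) = 10^(7.66 − 7.58) = 1.202; fraction as HOCl = 1/(1 + 1.202) = 0.4541.
Free chlorine required for 0.65 ppm HOCl: 0.65 / 0.4541 = 1.431 ppm.
FC to add: 1.431 − 0.5 = 0.9315 mg/L as Cl₂.
Cl₂ equivalent: 0.9315 mg/L × 900,830 L = 839.1 g.
Product at 88.8% available Cl: 839.1 / 0.888 = 944.9 g.

945 g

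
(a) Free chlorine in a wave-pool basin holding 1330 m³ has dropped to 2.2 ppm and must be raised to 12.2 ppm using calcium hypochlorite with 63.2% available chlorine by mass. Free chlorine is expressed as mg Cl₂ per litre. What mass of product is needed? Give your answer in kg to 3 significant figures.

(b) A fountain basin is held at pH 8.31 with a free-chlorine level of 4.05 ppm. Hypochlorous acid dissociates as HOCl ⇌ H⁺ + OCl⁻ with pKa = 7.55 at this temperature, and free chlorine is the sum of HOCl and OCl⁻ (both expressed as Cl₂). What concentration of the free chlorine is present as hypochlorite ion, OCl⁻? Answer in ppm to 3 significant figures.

(a) 21.0 kg; (b) 3.45 ppm

(a) Volume: 1330 m³ = 1,330,000 L.
(a) Chlorine deficit: 12.2 − 2.2 = 10 ppm = 10 mg/L as Cl₂.
(a) Cl₂ equivalent needed: 10 mg/L × 1,330,000 L = 13,300,000 mg = 13,300 g.
(a) Product at 63.2% available chlorine: 13,300 / 0.632 = 21,040 g.

(b) [OCl⁻]/[HOCl] = 10^(pH − pKa) = 10^(8.31 − 7.55) = 10^0.76 = 5.754.
(b) Fraction as HOCl = 1 / (1 + 5.754) = 0.1481.
(b) OCl⁻ = (1 − 0.1481) × 4.05 ppm = 3.45 ppm.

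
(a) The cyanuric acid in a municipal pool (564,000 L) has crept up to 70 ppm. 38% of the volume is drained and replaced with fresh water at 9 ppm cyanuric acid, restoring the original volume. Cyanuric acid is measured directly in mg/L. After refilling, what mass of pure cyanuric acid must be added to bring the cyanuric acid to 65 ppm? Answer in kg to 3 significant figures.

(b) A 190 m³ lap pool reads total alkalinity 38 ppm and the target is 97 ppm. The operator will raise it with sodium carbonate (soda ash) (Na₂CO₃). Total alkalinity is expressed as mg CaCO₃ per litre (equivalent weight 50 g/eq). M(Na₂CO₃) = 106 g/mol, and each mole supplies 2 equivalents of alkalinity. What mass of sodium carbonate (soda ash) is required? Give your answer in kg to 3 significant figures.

(a) After draining 38% and refilling: 70 × 0.62 + 9 × 0.38 = 46.82 ppm.
(a) Deficit to target: 65 − 46.82 = 18.18 mg/L.
(a) Mass: 18.18 mg/L × 564,000 L = 10,250 g cyanuric acid.

(b) Volume: 190 m³ = 190,000 L.
(b) Alkalinity to add: (97 − 38) = 59 mg/L as CaCO₃ × 190,000 L = 11,210 g as CaCO₃.
(b) Equivalents: 11,210 g ÷ 50 g/eq = 224.2 eq.
(b) Each mole of Na₂CO₃ supplies 2 eq, so 224.2 / 2 = 112.1 mol.
(b) Mass: 112.1 mol × 106 g/mol = 11,880 g.

(a) 10.3 kg; (b) 11.9 kg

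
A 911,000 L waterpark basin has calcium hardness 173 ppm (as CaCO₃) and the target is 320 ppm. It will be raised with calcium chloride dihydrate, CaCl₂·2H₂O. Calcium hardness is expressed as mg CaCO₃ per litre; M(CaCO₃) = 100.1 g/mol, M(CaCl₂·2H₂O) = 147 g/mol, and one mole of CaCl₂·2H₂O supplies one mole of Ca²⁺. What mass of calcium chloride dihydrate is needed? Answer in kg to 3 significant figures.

197 kg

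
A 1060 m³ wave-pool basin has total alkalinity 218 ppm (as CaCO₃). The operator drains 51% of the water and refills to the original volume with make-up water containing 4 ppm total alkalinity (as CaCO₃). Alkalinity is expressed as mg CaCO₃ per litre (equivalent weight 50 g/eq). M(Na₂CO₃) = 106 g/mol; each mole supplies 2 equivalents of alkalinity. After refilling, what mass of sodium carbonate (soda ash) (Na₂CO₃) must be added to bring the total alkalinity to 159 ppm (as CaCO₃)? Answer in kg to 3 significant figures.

56.3 kg

Volume: 1060 m³ = 1,060,000 L.
After draining 51% and refilling: 218 × 0.49 + 4 × 0.51 = 108.86 ppm.
Deficit to target: 159 − 108.86 = 50.14 mg/L.
As CaCO₃: 50.14 mg/L × 1,060,000 L = 53,150 g; ÷ 50 g/eq ÷ 2 = 531.5 mol Na₂CO₃.
Mass: 531.5 × 106 = 56,340 g.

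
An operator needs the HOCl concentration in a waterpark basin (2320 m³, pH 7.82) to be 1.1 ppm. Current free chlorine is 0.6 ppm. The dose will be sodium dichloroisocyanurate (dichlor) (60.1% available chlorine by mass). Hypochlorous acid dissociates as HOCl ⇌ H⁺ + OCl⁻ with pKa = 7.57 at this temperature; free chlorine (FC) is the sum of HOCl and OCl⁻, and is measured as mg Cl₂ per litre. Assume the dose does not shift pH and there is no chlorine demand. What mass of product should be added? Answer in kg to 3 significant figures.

Volume: 2320 m³ = 2,320,000 L.
[OCl⁻]/[HOCl] = 10^(pH − pKa) = 10^(7.82 − 7.57) = 1.778; fraction as HOCl = 1/(1 + 1.778) = 0.3599.
Free chlorine required for 1.1 ppm HOCl: 1.1 / 0.3599 = 3.056 ppm.
FC to add: 3.056 − 0.6 = 2.456 mg/L as Cl₂.
Cl₂ equivalent: 2.456 mg/L × 2,320,000 L = 5698 g.
Product at 60.1% available Cl: 5698 / 0.601 = 9481 g.

9.48 kg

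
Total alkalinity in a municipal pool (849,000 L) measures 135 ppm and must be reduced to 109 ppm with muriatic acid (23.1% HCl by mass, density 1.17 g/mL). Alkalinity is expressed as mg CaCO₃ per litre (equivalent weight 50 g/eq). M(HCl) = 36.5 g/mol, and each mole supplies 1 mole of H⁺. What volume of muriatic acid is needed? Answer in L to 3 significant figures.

Alkalinity to neutralize: (135 − 109) = 26 mg/L as CaCO₃ × 849,000 L = 22,070 g as CaCO₃.
Equivalents of H⁺ required: 22,070 ÷ 50 g/eq = 441.5 eq = 441.5 mol HCl.
Mass of HCl: 441.5 × 36.5 = 16,110 g.
Mass of 23.1% solution: 16,110 / 0.231 = 69,760 g.
Volume: 69,760 g ÷ 1.17 g/mL = 59,620 mL.

59.6 L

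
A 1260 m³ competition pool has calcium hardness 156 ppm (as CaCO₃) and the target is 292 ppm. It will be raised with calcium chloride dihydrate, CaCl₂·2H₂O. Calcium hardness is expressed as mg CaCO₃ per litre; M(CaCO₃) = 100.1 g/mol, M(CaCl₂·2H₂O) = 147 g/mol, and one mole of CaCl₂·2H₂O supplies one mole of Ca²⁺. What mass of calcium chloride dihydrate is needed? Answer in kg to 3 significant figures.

Volume: 1260 m³ = 1,260,000 L.
Hardness to add: (292 − 156) = 136 mg/L as CaCO₃ × 1,260,000 L = 171,400 g as CaCO₃.
Moles of Ca²⁺ (1 mol Ca²⁺ ≡ 1 mol CaCO₃): 171,400 / 100.1 g/mol = 1712 mol.
Mass of CaCl₂·2H₂O: 1712 × 147 = 251,600 g.

252 kg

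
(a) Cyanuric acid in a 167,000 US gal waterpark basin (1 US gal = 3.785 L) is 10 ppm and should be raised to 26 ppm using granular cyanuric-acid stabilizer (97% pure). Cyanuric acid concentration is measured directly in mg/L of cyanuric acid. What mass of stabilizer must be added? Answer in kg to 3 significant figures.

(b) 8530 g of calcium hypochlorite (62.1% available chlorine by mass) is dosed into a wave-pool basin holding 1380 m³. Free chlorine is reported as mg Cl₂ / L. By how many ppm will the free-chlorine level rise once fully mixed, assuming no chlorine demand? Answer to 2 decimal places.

(a) 10.4 kg; (b) 3.84 ppm

(a) Volume: 167,000 US gal × 3.785 L/gal = 632,095 L.
(a) CYA to add: (26 − 10) = 16 mg/L × 632,095 L = 10,110 g cyanuric acid.
(a) At 97% purity: 10,110 / 0.97 = 10,430 g product.

(b) Volume: 1380 m³ = 1,380,000 L.
(b) Available chlorine delivered: 8530 g × 0.621 = 5297 g as Cl₂.
(b) Concentration rise: 5297 g / 1,380,000 L = 3.838 mg/L = 3.84 ppm.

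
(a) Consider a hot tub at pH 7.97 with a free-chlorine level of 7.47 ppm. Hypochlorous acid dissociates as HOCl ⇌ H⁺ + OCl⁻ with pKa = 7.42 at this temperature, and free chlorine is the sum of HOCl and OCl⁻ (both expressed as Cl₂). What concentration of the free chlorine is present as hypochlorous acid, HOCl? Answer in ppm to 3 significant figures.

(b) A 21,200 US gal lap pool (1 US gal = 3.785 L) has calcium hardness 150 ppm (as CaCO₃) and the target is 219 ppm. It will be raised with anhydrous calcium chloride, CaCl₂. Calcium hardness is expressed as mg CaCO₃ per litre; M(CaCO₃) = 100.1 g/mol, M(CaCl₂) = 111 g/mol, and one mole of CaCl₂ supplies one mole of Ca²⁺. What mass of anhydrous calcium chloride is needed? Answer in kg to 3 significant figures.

(a) 1.64 ppm; (b) 6.14 kg

(a) [OCl⁻]/[HOCl] = 10^(pH − pKa) = 10^(7.97 − 7.42) = 10^0.55 = 3.548.
(a) Fraction as HOCl = 1 / (1 + 3.548) = 0.2199.
(a) HOCl = 0.2199 × 7.47 ppm = 1.642 ppm.

(b) Volume: 21,200 US gal × 3.785 L/gal = 80,242 L.
(b) Hardness to add: (219 − 150) = 69 mg/L as CaCO₃ × 80,242 L = 5537 g as CaCO₃.
(b) Moles of Ca²⁺ (1 mol Ca²⁺ ≡ 1 mol CaCO₃): 5537 / 100.1 g/mol = 55.31 mol.
(b) Mass of CaCl₂: 55.31 × 111 = 6140 g.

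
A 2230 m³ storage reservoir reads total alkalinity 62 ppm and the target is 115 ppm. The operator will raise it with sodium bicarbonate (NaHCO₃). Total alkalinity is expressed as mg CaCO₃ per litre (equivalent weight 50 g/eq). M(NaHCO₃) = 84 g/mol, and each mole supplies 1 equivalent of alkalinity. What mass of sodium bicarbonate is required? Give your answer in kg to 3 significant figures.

Volume: 2230 m³ = 2,230,000 L.
Alkalinity to add: (115 − 62) = 53 mg/L as CaCO₃ × 2,230,000 L = 118,200 g as CaCO₃.
Equivalents: 118,200 g ÷ 50 g/eq = 2364 eq.
NaHCO₃ supplies 1 eq per mole → 2364 mol.
Mass: 2364 mol × 84 g/mol = 198,600 g.

199 kg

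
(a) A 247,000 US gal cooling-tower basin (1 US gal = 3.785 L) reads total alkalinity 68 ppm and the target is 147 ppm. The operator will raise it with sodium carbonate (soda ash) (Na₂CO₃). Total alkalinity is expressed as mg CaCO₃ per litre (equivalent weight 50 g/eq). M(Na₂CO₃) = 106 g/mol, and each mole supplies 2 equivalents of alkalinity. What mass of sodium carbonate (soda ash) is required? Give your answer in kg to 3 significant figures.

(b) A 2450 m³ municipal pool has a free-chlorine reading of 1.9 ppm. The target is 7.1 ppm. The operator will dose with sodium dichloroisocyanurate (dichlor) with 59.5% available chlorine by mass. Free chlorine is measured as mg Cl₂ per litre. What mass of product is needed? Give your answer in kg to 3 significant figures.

(a) 78.3 kg; (b) 21.4 kg

(a) Volume: 247,000 US gal × 3.785 L/gal = 934,895 L.
(a) Alkalinity to add: (147 − 68) = 79 mg/L as CaCO₃ × 934,895 L = 73,860 g as CaCO₃.
(a) Equivalents: 73,860 g ÷ 50 g/eq = 1477 eq.
(a) Each mole of Na₂CO₃ supplies 2 eq, so 1477 / 2 = 738.6 mol.
(a) Mass: 738.6 mol × 106 g/mol = 78,290 g.

(b) Volume: 2450 m³ = 2,450,000 L.
(b) Chlorine deficit: 7.1 − 1.9 = 5.2 ppm = 5.2 mg/L as Cl₂.
(b) Cl₂ equivalent needed: 5.2 mg/L × 2,450,000 L = 12,740,000 mg = 12,740 g.
(b) Product at 59.5% available chlorine: 12,740 / 0.595 = 21,410 g.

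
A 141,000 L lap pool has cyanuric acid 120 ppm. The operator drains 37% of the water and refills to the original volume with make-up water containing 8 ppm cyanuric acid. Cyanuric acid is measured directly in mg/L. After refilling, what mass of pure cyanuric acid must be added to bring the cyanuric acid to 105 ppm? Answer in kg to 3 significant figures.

3.73 kg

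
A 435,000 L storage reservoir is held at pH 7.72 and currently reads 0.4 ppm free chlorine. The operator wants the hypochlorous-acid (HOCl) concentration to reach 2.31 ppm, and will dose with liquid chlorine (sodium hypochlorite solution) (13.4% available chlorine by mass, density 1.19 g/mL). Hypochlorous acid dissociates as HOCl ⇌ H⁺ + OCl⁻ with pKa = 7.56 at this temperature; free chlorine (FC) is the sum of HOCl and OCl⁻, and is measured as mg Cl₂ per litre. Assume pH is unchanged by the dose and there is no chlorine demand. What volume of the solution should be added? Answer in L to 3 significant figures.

[OCl⁻]/[HOCl] = 10^(pH − pKa) = 10^(7.72 − 7.56) = 1.445; fraction as HOCl = 1/(1 + 1.445) = 0.4089.
Free chlorine required for 2.31 ppm HOCl: 2.31 / 0.4089 = 5.649 ppm.
FC to add: 5.649 − 0.4 = 5.249 mg/L as Cl₂.
Cl₂ equivalent: 5.249 mg/L × 435,000 L = 2283 g.
Product at 13.4% available Cl: 2283 / 0.134 = 17,040 g.
Volume: 17,040 g ÷ 1.19 g/mL = 14,320 mL.

14.3 L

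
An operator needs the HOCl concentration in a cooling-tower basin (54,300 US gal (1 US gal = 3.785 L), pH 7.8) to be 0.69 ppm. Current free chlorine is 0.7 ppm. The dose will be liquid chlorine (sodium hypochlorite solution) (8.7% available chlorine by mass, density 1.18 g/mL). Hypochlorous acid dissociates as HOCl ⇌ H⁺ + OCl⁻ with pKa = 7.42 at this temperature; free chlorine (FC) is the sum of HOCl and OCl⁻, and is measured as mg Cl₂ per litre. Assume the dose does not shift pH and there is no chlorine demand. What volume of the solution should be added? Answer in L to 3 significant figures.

3.29 L

Volume: 54,300 US gal × 3.785 L/gal = 205,526 L.
[OCl⁻]/[HOCl] = 10^(pH − pKa) = 10^(7.8 − 7.42) = 2.399; fraction as HOCl = 1/(1 + 2.399) = 0.2942.
Free chlorine required for 0.69 ppm HOCl: 0.69 / 0.2942 = 2.345 ppm.
FC to add: 2.345 − 0.7 = 1.645 mg/L as Cl₂.
Cl₂ equivalent: 1.645 mg/L × 205,526 L = 338.1 g.
Product at 8.7% available Cl: 338.1 / 0.087 = 3887 g.
Volume: 3887 g ÷ 1.18 g/mL = 3294 mL.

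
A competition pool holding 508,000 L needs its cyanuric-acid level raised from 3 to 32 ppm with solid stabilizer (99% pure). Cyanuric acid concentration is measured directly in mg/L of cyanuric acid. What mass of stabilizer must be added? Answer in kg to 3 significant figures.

14.9 kg

CYA to add: (32 − 3) = 29 mg/L × 508,000 L = 14,730 g cyanuric acid.
At 99% purity: 14,730 / 0.99 = 14,880 g product.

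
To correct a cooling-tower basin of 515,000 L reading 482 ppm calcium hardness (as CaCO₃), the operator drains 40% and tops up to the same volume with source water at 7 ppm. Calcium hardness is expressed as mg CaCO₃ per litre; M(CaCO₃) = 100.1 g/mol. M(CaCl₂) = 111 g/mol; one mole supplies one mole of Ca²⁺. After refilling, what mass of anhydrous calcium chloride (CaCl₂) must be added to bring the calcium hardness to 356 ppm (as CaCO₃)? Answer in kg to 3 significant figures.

After draining 40% and refilling: 482 × 0.60 + 7 × 0.40 = 292 ppm.
Deficit to target: 356 − 292 = 64 mg/L.
As CaCO₃: 64 mg/L × 515,000 L = 32,960 g; ÷ 100.1 = 329.3 mol Ca²⁺.
Mass: 329.3 × 111 = 36,550 g.

36.5 kg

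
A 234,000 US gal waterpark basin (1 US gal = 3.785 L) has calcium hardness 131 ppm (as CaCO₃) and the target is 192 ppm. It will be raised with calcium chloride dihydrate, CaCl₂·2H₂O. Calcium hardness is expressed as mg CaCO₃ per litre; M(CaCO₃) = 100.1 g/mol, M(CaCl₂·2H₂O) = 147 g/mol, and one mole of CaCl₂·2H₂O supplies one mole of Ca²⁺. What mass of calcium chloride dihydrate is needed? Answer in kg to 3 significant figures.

Volume: 234,000 US gal × 3.785 L/gal = 885,690 L.
Hardness to add: (192 − 131) = 61 mg/L as CaCO₃ × 885,690 L = 54,030 g as CaCO₃.
Moles of Ca²⁺ (1 mol Ca²⁺ ≡ 1 mol CaCO₃): 54,030 / 100.1 g/mol = 539.7 mol.
Mass of CaCl₂·2H₂O: 539.7 × 147 = 79,340 g.

79.3 kg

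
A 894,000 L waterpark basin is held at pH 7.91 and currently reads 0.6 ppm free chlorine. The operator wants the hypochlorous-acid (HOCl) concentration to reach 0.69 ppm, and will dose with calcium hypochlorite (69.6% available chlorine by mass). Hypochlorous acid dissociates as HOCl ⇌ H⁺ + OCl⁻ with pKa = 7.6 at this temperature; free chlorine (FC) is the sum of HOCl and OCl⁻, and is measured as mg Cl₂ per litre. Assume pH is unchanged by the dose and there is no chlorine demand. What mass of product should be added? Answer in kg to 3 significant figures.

1.93 kg

[OCl⁻]/[HOCl] = 10^(pH − pKa) = 10^(7.91 − 7.6) = 2.042; fraction as HOCl = 1/(1 + 2.042) = 0.3288.
Free chlorine required for 0.69 ppm HOCl: 0.69 / 0.3288 = 2.099 ppm.
FC to add: 2.099 − 0.6 = 1.499 mg/L as Cl₂.
Cl₂ equivalent: 1.499 mg/L × 894,000 L = 1340 g.
Product at 69.6% available Cl: 1340 / 0.696 = 1925 g.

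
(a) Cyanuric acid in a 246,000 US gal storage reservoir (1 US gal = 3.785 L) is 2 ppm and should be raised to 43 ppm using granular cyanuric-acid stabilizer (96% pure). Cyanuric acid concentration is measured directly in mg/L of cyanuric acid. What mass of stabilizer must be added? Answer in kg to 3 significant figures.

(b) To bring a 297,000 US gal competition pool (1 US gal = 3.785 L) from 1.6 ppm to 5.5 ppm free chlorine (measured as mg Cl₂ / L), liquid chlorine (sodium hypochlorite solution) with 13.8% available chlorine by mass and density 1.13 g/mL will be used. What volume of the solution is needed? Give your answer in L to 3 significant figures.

(a) 39.8 kg; (b) 28.1 L

(a) Volume: 246,000 US gal × 3.785 L/gal = 931,110 L.
(a) CYA to add: (43 − 2) = 41 mg/L × 931,110 L = 38,180 g cyanuric acid.
(a) At 96% purity: 38,180 / 0.96 = 39,770 g product.

(b) Volume: 297,000 US gal × 3.785 L/gal = 1,124,145 L.
(b) Chlorine deficit: 5.5 − 1.6 = 3.9 ppm = 3.9 mg/L as Cl₂.
(b) Cl₂ equivalent needed: 3.9 mg/L × 1,124,145 L = 4,384,000 mg = 4384 g.
(b) Product at 13.8% available chlorine: 4384 / 0.138 = 31,770 g.
(b) Volume at density 1.13 g/mL: 31,770 g ÷ 1.13 g/mL = 28,110 mL.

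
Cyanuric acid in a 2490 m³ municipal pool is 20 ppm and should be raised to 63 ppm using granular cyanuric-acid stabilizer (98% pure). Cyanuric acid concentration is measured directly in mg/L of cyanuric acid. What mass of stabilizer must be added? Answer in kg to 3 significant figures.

Volume: 2490 m³ = 2,490,000 L.
CYA to add: (63 − 20) = 43 mg/L × 2,490,000 L = 107,100 g cyanuric acid.
At 98% purity: 107,100 / 0.98 = 109,300 g product.

109 kg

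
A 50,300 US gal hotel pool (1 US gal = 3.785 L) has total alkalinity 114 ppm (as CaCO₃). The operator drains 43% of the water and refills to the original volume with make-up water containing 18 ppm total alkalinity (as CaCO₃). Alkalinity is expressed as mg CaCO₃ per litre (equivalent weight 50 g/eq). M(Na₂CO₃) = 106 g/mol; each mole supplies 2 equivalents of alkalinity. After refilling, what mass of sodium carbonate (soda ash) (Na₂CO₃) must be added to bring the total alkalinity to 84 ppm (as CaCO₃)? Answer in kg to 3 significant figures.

Volume: 50,300 US gal × 3.785 L/gal = 190,386 L.
After draining 43% and refilling: 114 × 0.57 + 18 × 0.43 = 72.72 ppm.
Deficit to target: 84 − 72.72 = 11.28 mg/L.
As CaCO₃: 11.28 mg/L × 190,386 L = 2148 g; ÷ 50 g/eq ÷ 2 = 21.48 mol Na₂CO₃.
Mass: 21.48 × 106 = 2276 g.

2.28 kg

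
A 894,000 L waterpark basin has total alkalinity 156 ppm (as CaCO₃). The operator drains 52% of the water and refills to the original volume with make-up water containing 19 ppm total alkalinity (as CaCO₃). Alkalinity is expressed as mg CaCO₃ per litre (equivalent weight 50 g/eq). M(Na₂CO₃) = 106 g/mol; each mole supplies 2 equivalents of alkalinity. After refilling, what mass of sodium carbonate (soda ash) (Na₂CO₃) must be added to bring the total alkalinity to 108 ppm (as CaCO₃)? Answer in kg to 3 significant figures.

22.0 kg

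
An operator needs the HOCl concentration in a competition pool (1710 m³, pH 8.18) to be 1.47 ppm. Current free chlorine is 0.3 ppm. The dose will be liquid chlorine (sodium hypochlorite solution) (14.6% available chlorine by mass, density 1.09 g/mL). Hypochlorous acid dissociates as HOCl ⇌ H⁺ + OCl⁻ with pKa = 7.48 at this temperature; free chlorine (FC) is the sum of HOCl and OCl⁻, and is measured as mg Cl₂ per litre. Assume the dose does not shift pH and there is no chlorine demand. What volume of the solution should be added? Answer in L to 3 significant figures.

91.7 L

Volume: 1710 m³ = 1,710,000 L.
[OCl⁻]/[HOCl] = 10^(pH − pKa) = 10^(8.18 − 7.48) = 5.012; fraction as HOCl = 1/(1 + 5.012) = 0.1663.
Free chlorine required for 1.47 ppm HOCl: 1.47 / 0.1663 = 8.837 ppm.
FC to add: 8.837 − 0.3 = 8.537 mg/L as Cl₂.
Cl₂ equivalent: 8.537 mg/L × 1,710,000 L = 14,600 g.
Product at 14.6% available Cl: 14,600 / 0.146 = 99,990 g.
Volume: 99,990 g ÷ 1.09 g/mL = 91,740 mL.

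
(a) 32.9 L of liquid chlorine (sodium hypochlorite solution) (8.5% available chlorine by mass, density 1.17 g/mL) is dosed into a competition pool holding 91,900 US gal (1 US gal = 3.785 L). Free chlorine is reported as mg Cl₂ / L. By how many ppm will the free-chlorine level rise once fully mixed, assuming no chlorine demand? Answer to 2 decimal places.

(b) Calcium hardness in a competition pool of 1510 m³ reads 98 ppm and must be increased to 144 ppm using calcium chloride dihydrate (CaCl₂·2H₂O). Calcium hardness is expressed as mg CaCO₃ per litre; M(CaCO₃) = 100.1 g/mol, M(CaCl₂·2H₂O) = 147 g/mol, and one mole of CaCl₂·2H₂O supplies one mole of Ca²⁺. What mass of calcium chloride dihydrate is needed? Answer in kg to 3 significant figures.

(a) 9.41 ppm; (b) 102 kg

(a) Volume: 91,900 US gal × 3.785 L/gal = 347,842 L.
(a) Mass of solution: 32.9 L × 1000 mL/L × 1.17 g/mL = 38,490 g.
(a) Available chlorine delivered: 38,490 g × 0.085 = 3272 g as Cl₂.
(a) Concentration rise: 3272 g / 347,842 L = 9.406 mg/L = 9.41 ppm.

(b) Volume: 1510 m³ = 1,510,000 L.
(b) Hardness to add: (144 − 98) = 46 mg/L as CaCO₃ × 1,510,000 L = 69,460 g as CaCO₃.
(b) Moles of Ca²⁺ (1 mol Ca²⁺ ≡ 1 mol CaCO₃): 69,460 / 100.1 g/mol = 693.9 mol.
(b) Mass of CaCl₂·2H₂O: 693.9 × 147 = 102,000 g.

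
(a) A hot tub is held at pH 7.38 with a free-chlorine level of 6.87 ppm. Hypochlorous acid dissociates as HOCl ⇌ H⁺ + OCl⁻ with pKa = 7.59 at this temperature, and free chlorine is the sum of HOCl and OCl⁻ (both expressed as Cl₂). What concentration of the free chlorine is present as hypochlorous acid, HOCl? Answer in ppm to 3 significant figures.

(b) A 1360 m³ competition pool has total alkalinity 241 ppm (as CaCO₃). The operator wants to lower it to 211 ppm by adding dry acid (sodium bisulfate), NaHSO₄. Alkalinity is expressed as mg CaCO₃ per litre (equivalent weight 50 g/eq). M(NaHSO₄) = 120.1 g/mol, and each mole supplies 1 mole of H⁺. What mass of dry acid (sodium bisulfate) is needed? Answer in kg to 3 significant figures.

(a) [OCl⁻]/[HOCl] = 10^(pH − pKa) = 10^(7.38 − 7.59) = 10^-0.21 = 0.6166.
(a) Fraction as HOCl = 1 / (1 + 0.6166) = 0.6186.
(a) HOCl = 0.6186 × 6.87 ppm = 4.25 ppm.

(b) Volume: 1360 m³ = 1,360,000 L.
(b) Alkalinity to neutralize: (241 − 211) = 30 mg/L as CaCO₃ × 1,360,000 L = 40,800 g as CaCO₃.
(b) Equivalents of H⁺ required: 40,800 ÷ 50 g/eq = 816 eq = 816 mol NaHSO₄.
(b) Mass of NaHSO₄: 816 × 120.1 = 98,000 g.

(a) 4.25 ppm; (b) 98.0 kg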